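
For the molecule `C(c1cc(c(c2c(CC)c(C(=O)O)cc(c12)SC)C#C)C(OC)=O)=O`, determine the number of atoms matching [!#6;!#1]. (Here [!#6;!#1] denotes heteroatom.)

6

The query [!#6;!#1] means: not carbon and not hydrogen — any heteroatom.
Check the 25 heavy atoms by environment: 10× c (aromatic) → no; 9× C → no; 5× O → match; 1× S → match.
Summing the matching environments: 5 + 1 = 6 matching atoms.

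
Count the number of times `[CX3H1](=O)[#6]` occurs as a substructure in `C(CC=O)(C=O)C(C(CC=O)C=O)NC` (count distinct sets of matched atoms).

4

[CX3H1](=O)[#6] is the SMARTS for an aldehyde: an sp2 carbon with one H, double-bonded to O and single-bonded to carbon.
The molecule carries 4 separate instances of an aldehyde (-CHO) meeting every constraint; each maps to a distinct set of atoms, giving 4 matches.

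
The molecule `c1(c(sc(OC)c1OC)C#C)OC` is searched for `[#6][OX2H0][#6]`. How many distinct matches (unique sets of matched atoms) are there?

[#6][OX2H0][#6] is the SMARTS for an ether: an aliphatic oxygen bridging two carbons with no H on the oxygen.
The molecule carries 3 separate instances of a methoxy ether (-OCH3) meeting every constraint; each maps to a distinct set of atoms, giving 3 matches.

3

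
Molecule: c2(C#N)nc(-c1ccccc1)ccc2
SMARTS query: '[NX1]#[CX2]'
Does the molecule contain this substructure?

Yes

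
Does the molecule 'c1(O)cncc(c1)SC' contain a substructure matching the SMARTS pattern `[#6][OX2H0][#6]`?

No

The pattern [#6][OX2H0][#6] describes an aliphatic oxygen bridging two carbons with no H on the oxygen — an ether.
The closest candidate here is a hydroxyl group (-OH), but the oxygen has H1, not H0 bridging two carbons. No other fragment satisfies the full query, so there is no match.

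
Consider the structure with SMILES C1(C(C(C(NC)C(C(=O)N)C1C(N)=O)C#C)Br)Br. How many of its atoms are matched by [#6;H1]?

The query [#6;H1] means: any carbon bearing exactly one hydrogen.
Check the 18 heavy atoms by environment: 7× C (H1) → match; 3× C (H0) → no; 2× O (H0) → no; 2× N (H2) → no; 2× Br (H0) → no; 1× N (H1) → no; 1× C (H3) → no.
That gives 7 matching atoms.

7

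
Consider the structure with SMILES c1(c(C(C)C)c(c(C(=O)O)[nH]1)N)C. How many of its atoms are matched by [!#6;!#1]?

The query [!#6;!#1] means: not carbon and not hydrogen — any heteroatom.
Check the 13 heavy atoms by environment: 1× n (aromatic) → match; 4× c (aromatic) → no; 5× C → no; 1× N → match; 2× O → match.
Summing the matching environments: 1 + 1 + 2 = 4 matching atoms.

4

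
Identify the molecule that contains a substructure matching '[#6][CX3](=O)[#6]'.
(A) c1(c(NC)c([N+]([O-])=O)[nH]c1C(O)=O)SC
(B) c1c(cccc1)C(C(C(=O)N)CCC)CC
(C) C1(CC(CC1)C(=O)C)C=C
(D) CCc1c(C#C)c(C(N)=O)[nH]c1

[#6][CX3](=O)[#6] describes a carbonyl carbon (no H) flanked by two carbons (a ketone).
(A) has a carboxylic acid group (-C(=O)OH) but one neighbour of the carbonyl carbon is O, not C.
(B) has a primary amide (-C(=O)NH2) but one neighbour of the carbonyl carbon is N, not C.
(C) contains an acetyl/ketone group (-C(=O)CH3), which satisfies every atom and bond constraint.
(D) has a primary amide (-C(=O)NH2) but one neighbour of the carbonyl carbon is N, not C.
So the answer is (C).

C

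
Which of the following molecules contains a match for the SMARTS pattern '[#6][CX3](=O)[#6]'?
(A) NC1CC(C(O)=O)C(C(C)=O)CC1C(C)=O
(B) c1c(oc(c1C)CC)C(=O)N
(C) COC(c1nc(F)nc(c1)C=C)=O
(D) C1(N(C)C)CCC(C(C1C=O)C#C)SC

[#6][CX3](=O)[#6] describes a carbonyl carbon (no H) flanked by two carbons (a ketone).
(A) contains an acetyl/ketone group (-C(=O)CH3), which satisfies every atom and bond constraint.
(B) has a primary amide (-C(=O)NH2) but one neighbour of the carbonyl carbon is N, not C.
(C) has a methyl-ester group (-C(=O)OCH3) but one neighbour of the carbonyl carbon is O, not C.
(D) has an aldehyde (-CHO) but the carbonyl carbon has H1, so it is not flanked by two carbons.
So the answer is (A).

A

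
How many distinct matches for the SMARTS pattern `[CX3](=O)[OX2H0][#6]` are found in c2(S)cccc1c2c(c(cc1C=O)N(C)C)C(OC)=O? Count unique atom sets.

[CX3](=O)[OX2H0][#6] is the SMARTS for an ester: a carbonyl carbon bonded to an oxygen that is itself bonded to carbon (no H on that O).
Exactly one fragment in the molecule meets all constraints, giving 1 match.

1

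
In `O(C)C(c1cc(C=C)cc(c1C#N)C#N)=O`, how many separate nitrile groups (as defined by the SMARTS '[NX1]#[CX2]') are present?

[NX1]#[CX2] is the SMARTS for a nitrile: a nitrogen triple-bonded to a two-connected carbon.
The molecule carries 2 separate instances of a nitrile (-C#N) meeting every constraint; each maps to a distinct set of atoms, giving 2 matches.

2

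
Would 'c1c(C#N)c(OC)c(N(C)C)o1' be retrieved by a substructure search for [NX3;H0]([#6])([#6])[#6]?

Yes

The pattern [NX3;H0]([#6])([#6])[#6] describes a trivalent nitrogen with no H, bonded to three carbons — a tertiary amine.
The molecule carries a dimethylamino group (-N(CH3)2), whose atoms satisfy every constraint of the query, so the pattern matches.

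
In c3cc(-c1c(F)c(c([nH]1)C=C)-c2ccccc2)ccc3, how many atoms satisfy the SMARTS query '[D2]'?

12

The query [D2] means: atom with exactly two heavy-atom neighbours.
Check the 20 heavy atoms by environment: 1× n (aromatic, D2) → match; 6× c (aromatic, D3) → no; 1× F (D1) → no; 1× C (D2) → match; 1× C (D1) → no; 10× c (aromatic, D2) → match.
Summing the matching environments: 1 + 1 + 10 = 12 matching atoms.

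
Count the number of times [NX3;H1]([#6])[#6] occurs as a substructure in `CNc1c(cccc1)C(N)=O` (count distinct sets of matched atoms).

1

[NX3;H1]([#6])[#6] is the SMARTS for a secondary amine: a trivalent nitrogen with one H, bonded to two carbons.
Exactly one fragment in the molecule meets all constraints, giving 1 match.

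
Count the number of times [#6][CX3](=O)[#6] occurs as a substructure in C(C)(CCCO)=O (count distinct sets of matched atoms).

1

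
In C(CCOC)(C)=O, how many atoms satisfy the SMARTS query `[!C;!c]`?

2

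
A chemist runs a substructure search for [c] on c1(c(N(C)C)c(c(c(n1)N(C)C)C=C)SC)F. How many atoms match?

5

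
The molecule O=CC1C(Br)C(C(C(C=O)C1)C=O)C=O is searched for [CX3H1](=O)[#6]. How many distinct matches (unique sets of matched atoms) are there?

4

[CX3H1](=O)[#6] is the SMARTS for an aldehyde: an sp2 carbon with one H, double-bonded to O and single-bonded to carbon.
The molecule carries 4 separate instances of an aldehyde (-CHO) meeting every constraint; each maps to a distinct set of atoms, giving 4 matches.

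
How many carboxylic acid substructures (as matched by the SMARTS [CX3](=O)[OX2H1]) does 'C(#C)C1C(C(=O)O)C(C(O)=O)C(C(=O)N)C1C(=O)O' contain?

3

[CX3](=O)[OX2H1] is the SMARTS for a carboxylic acid: an sp2 carbon double-bonded to O and single-bonded to an -OH oxygen.
The molecule carries 3 separate instances of a carboxylic acid group (-C(=O)OH) meeting every constraint; each maps to a distinct set of atoms, giving 3 matches.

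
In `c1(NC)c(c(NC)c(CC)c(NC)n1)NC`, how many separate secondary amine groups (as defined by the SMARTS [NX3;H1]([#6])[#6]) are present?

4

[NX3;H1]([#6])[#6] is the SMARTS for a secondary amine: a trivalent nitrogen with one H, bonded to two carbons.
The molecule carries 4 separate instances of an N-methylamino group (-NHCH3) meeting every constraint; each maps to a distinct set of atoms, giving 4 matches.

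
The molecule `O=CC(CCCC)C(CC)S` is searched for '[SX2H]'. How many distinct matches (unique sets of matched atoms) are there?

[SX2H] is the SMARTS for a thiol: an aliphatic sulfur with two connections, one being H.
Exactly one fragment in the molecule meets all constraints, giving 1 match.

1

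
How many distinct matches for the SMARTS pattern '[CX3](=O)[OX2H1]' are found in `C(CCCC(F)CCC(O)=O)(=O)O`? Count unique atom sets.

2

[CX3](=O)[OX2H1] is the SMARTS for a carboxylic acid: an sp2 carbon double-bonded to O and single-bonded to an -OH oxygen.
The molecule carries 2 separate instances of a carboxylic acid group (-C(=O)OH) meeting every constraint; each maps to a distinct set of atoms, giving 2 matches.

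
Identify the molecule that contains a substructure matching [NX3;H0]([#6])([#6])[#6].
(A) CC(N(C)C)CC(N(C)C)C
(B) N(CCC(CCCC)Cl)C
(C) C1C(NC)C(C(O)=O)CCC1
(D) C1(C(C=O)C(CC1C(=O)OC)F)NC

A

[NX3;H0]([#6])([#6])[#6] describes a trivalent nitrogen with no H, bonded to three carbons (a tertiary amine).
(A) contains a dimethylamino group (-N(CH3)2), which satisfies every atom and bond constraint.
(B) has an N-methylamino group (-NHCH3) but the nitrogen still has one H (H1), not H0.
(C) has an N-methylamino group (-NHCH3) but the nitrogen still has one H (H1), not H0.
(D) has an N-methylamino group (-NHCH3) but the nitrogen still has one H (H1), not H0.
So the answer is (A).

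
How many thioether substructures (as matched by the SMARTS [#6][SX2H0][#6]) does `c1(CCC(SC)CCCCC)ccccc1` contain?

[#6][SX2H0][#6] is the SMARTS for a thioether: an aliphatic sulfur bridging two carbons with no H on the sulfur.
Exactly one fragment in the molecule meets all constraints, giving 1 match.

1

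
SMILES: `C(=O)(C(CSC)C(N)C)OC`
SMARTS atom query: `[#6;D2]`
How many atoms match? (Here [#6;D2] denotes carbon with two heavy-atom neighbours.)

1

The query [#6;D2] means: any carbon bonded to exactly two heavy atoms.
Check the 11 heavy atoms by environment: 3× C (D1) → no; 3× C (D3) → no; 1× C (D2) → match; 1× S (D2) → no; 1× O (D1) → no; 1× O (D2) → no; 1× N (D1) → no.
That gives 1 matching atom.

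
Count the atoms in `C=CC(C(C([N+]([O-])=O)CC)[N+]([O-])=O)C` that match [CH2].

2

The query [CH2] means: aliphatic carbon with exactly two hydrogens.
Check the 14 heavy atoms by environment: 2× C (H3) → no; 4× C (H1) → no; 2× C (H2) → match; 2× N (charge +1, H0) → no; 2× O (charge -1, H0) → no; 2× O (H0) → no.
That gives 2 matching atoms.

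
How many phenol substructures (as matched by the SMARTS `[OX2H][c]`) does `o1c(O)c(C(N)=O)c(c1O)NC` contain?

2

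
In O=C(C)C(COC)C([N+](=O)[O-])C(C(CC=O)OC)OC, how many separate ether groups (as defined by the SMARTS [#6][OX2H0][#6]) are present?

[#6][OX2H0][#6] is the SMARTS for an ether: an aliphatic oxygen bridging two carbons with no H on the oxygen.
The molecule carries 3 separate instances of a methoxy ether (-OCH3) meeting every constraint; each maps to a distinct set of atoms, giving 3 matches.

3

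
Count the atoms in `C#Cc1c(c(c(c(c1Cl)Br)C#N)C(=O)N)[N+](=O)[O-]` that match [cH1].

The query [cH1] means: aromatic carbon bearing exactly one hydrogen.
Check the 18 heavy atoms by environment: 6× c (aromatic, H0) → no; 3× C (H0) → no; 1× C (H1) → no; 2× O (H0) → no; 1× N (H2) → no; 1× N (charge +1, H0) → no; 1× O (charge -1, H0) → no; 1× N (H0) → no; 1× Br (H0) → no; 1× Cl (H0) → no.
No environment satisfies the query, so 0 matching atoms.

0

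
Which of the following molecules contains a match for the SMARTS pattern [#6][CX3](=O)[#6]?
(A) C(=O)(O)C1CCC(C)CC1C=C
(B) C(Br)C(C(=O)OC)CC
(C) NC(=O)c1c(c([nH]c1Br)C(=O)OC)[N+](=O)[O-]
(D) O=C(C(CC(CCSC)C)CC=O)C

D

[#6][CX3](=O)[#6] describes a carbonyl carbon (no H) flanked by two carbons (a ketone).
(A) has a carboxylic acid group (-C(=O)OH) but one neighbour of the carbonyl carbon is O, not C.
(B) has a methyl-ester group (-C(=O)OCH3) but one neighbour of the carbonyl carbon is O, not C.
(C) has a primary amide (-C(=O)NH2) but one neighbour of the carbonyl carbon is N, not C.
(D) contains an acetyl/ketone group (-C(=O)CH3), which satisfies every atom and bond constraint.
So the answer is (D).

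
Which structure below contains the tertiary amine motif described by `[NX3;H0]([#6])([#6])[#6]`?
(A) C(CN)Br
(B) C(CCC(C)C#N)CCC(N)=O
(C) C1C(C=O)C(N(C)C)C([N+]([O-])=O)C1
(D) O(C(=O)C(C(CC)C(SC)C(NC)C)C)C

C

[NX3;H0]([#6])([#6])[#6] describes a trivalent nitrogen with no H, bonded to three carbons (a tertiary amine).
(A) has a primary amino group (-NH2) but the nitrogen has H2, not H0 with three carbons.
(B) has a primary amide (-C(=O)NH2) but the amide nitrogen has H2 and only one carbon neighbour.
(C) contains a dimethylamino group (-N(CH3)2), which satisfies every atom and bond constraint.
(D) has an N-methylamino group (-NHCH3) but the nitrogen still has one H (H1), not H0.
So the answer is (C).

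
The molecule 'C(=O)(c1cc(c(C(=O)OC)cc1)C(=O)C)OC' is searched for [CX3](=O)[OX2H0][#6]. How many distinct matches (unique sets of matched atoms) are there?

[CX3](=O)[OX2H0][#6] is the SMARTS for an ester: a carbonyl carbon bonded to an oxygen that is itself bonded to carbon (no H on that O).
The molecule carries 2 separate instances of a methyl-ester group (-C(=O)OCH3) meeting every constraint; each maps to a distinct set of atoms, giving 2 matches.

2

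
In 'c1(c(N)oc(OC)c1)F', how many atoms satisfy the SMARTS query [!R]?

4

Check the 9 heavy atoms by environment: 1× o (aromatic, in 5-ring) → no; 4× c (aromatic, in 5-ring) → no; 1× O (acyclic) → match; 1× C (acyclic) → match; 1× F (acyclic) → match; 1× N (acyclic) → match.
Summing the matching environments: 1 + 1 + 1 + 1 = 4 matching atoms.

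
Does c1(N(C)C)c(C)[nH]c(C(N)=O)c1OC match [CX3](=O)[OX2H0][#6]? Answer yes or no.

No

The pattern [CX3](=O)[OX2H0][#6] describes a carbonyl carbon bonded to an oxygen that is itself bonded to carbon (no H on that O) — an ester.
The closest candidate here is a primary amide (-C(=O)NH2), but the carbonyl is bonded to N, not to an O-C linkage. No other fragment satisfies the full query, so there is no match.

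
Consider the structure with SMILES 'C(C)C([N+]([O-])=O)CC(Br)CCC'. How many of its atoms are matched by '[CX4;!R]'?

8

Check the 12 heavy atoms by environment: 8× C (X4, acyclic) → match; 1× Br (X1, acyclic) → no; 1× N (charge +1, X3, acyclic) → no; 1× O (charge -1, X1, acyclic) → no; 1× O (X1, acyclic) → no.
That gives 8 matching atoms.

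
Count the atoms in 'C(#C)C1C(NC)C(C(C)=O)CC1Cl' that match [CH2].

Check the 13 heavy atoms by environment: 1× C (H2) → match; 5× C (H1) → no; 2× C (H0) → no; 1× Cl (H0) → no; 1× N (H1) → no; 2× C (H3) → no; 1× O (H0) → no.
That gives 1 matching atom.

1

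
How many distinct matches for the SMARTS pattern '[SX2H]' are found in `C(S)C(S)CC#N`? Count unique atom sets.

2

[SX2H] is the SMARTS for a thiol: an aliphatic sulfur with two connections, one being H.
The molecule carries 2 separate instances of a thiol (-SH) meeting every constraint; each maps to a distinct set of atoms, giving 2 matches.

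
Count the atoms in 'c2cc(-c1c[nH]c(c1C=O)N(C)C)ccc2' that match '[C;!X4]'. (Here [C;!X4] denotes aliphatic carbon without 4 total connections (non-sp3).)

The query [C;!X4] means: aliphatic carbon that does not have four total connections.
Check the 16 heavy atoms by environment: 1× n (aromatic, X3) → no; 10× c (aromatic, X3) → no; 1× N (X3) → no; 2× C (X4) → no; 1× C (X3) → match; 1× O (X1) → no.
That gives 1 matching atom.

1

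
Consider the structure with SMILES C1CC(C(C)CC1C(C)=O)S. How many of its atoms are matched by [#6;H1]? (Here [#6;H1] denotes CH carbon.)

3

The query [#6;H1] means: any carbon bearing exactly one hydrogen.
Check the 11 heavy atoms by environment: 3× C (H2) → no; 3× C (H1) → match; 2× C (H3) → no; 1× S (H1) → no; 1× C (H0) → no; 1× O (H0) → no.
That gives 3 matching atoms.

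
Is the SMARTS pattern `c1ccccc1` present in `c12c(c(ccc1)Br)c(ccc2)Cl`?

Yes

The pattern c1ccccc1 describes six aromatic carbons in a ring — a benzene ring.
The required atom environment is present in the molecule, so the pattern matches.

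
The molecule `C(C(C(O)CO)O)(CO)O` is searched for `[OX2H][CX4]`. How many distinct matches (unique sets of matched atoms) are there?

5

[OX2H][CX4] is the SMARTS for an aliphatic alcohol: a hydroxyl oxygen bound to an sp3 (X4) carbon.
The molecule carries 5 separate instances of a hydroxyl group (-OH) meeting every constraint; each maps to a distinct set of atoms, giving 5 matches.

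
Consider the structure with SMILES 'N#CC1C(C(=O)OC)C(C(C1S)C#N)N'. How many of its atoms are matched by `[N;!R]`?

The query [N;!R] means: aliphatic nitrogen not in a ring.
Check the 15 heavy atoms by environment: 5× C (in 5-ring) → no; 4× C (acyclic) → no; 3× N (acyclic) → match; 2× O (acyclic) → no; 1× S (acyclic) → no.
That gives 3 matching atoms.

3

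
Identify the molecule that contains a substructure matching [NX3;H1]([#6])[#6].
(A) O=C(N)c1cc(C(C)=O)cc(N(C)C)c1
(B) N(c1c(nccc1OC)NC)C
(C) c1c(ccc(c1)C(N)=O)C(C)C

[NX3;H1]([#6])[#6] describes a trivalent nitrogen with one H, bonded to two carbons (a secondary amine).
(A) has a primary amide (-C(=O)NH2) but the -C(=O)NH2 nitrogen has H2, not H1.
(B) contains an N-methylamino group (-NHCH3), which satisfies every atom and bond constraint.
(C) has a primary amide (-C(=O)NH2) but the -C(=O)NH2 nitrogen has H2, not H1.
So the answer is (B).

B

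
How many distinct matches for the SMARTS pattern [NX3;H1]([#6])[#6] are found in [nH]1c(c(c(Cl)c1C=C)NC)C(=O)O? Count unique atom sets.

1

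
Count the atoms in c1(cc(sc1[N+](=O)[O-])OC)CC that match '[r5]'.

5

Check the 12 heavy atoms by environment: 1× s (aromatic, in 5-ring) → match; 4× c (aromatic, in 5-ring) → match; 2× O (acyclic) → no; 3× C (acyclic) → no; 1× N (charge +1, acyclic) → no; 1× O (charge -1, acyclic) → no.
Summing the matching environments: 1 + 4 = 5 matching atoms.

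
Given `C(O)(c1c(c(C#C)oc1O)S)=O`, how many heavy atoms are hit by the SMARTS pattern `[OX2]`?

The query [OX2] means: aliphatic oxygen with two total connections — ether, hydroxyl, or ester single-bond O.
Check the 12 heavy atoms by environment: 1× o (aromatic, X2) → no; 4× c (aromatic, X3) → no; 1× S (X2) → no; 2× C (X2) → no; 1× C (X3) → no; 1× O (X1) → no; 2× O (X2) → match.
That gives 2 matching atoms.

2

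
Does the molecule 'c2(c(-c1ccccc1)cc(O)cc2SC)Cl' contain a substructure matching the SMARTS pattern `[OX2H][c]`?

Yes

The pattern [OX2H][c] describes a hydroxyl oxygen attached to an aromatic carbon — a phenol.
The molecule carries a hydroxyl group (-OH), whose atoms satisfy every constraint of the query, so the pattern matches.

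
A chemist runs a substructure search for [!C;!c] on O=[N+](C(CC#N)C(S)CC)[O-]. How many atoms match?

The query [!C;!c] means: neither aliphatic nor aromatic carbon — same as [!#6].
Check the 11 heavy atoms by environment: 6× C → no; 1× N (charge +1) → match; 1× O (charge -1) → match; 1× O → match; 1× N → match; 1× S → match.
Summing the matching environments: 1 + 1 + 1 + 1 + 1 = 5 matching atoms.

5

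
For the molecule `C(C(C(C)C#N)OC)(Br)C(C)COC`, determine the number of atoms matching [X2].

3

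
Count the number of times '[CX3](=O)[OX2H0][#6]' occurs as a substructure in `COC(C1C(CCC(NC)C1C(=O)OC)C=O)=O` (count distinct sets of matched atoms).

2

[CX3](=O)[OX2H0][#6] is the SMARTS for an ester: a carbonyl carbon bonded to an oxygen that is itself bonded to carbon (no H on that O).
The molecule carries 2 separate instances of a methyl-ester group (-C(=O)OCH3) meeting every constraint; each maps to a distinct set of atoms, giving 2 matches.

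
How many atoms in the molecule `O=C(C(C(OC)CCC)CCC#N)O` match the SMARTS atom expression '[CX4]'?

The query [CX4] means: C with X4: aliphatic carbon with exactly 4 total connections (bonds + H).
Check the 14 heavy atoms by environment: 8× C (X4) → match; 2× O (X2) → no; 1× C (X3) → no; 1× O (X1) → no; 1× C (X2) → no; 1× N (X1) → no.
That gives 8 matching atoms.

8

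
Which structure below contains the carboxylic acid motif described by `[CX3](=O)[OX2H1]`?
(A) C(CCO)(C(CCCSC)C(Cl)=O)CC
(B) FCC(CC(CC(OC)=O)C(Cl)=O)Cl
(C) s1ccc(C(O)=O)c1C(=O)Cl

C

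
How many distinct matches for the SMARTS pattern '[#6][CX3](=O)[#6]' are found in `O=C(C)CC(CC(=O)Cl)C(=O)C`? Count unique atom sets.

[#6][CX3](=O)[#6] is the SMARTS for a ketone: a carbonyl carbon (no H) flanked by two carbons.
The molecule carries 2 separate instances of an acetyl/ketone group (-C(=O)CH3) meeting every constraint; each maps to a distinct set of atoms, giving 2 matches.

2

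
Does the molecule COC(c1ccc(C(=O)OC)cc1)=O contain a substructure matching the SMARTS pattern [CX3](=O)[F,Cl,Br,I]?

The pattern [CX3](=O)[F,Cl,Br,I] describes a carbonyl carbon bonded to a halogen — an acyl halide.
The closest candidate here is a methyl-ester group (-C(=O)OCH3), but the carbonyl is bonded to -O-C, not to a halogen. No other fragment satisfies the full query, so there is no match.

No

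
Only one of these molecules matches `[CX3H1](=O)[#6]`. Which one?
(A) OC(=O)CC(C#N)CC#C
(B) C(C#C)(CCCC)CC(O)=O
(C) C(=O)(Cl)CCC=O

[CX3H1](=O)[#6] describes an sp2 carbon with one H, double-bonded to O and single-bonded to carbon (an aldehyde).
(A) has a carboxylic acid group (-C(=O)OH) but the carbonyl carbon has H0 and is bonded to O, not H1.
(B) has a carboxylic acid group (-C(=O)OH) but the carbonyl carbon has H0 and is bonded to O, not H1.
(C) contains an aldehyde (-CHO), which satisfies every atom and bond constraint.
So the answer is (C).

C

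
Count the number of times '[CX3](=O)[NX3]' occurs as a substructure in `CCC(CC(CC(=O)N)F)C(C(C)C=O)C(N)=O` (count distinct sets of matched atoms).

2

[CX3](=O)[NX3] is the SMARTS for an amide: a carbonyl carbon bonded to a trivalent nitrogen.
The molecule carries 2 separate instances of a primary amide (-C(=O)NH2) meeting every constraint; each maps to a distinct set of atoms, giving 2 matches.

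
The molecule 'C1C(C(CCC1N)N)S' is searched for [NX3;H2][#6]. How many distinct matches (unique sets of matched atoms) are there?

2

[NX3;H2][#6] is the SMARTS for a primary amine: a trivalent nitrogen with two H attached to carbon.
The molecule carries 2 separate instances of a primary amino group (-NH2) meeting every constraint; each maps to a distinct set of atoms, giving 2 matches.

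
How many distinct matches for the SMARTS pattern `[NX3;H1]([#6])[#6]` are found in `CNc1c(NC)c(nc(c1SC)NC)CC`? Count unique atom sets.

3

[NX3;H1]([#6])[#6] is the SMARTS for a secondary amine: a trivalent nitrogen with one H, bonded to two carbons.
The molecule carries 3 separate instances of an N-methylamino group (-NHCH3) meeting every constraint; each maps to a distinct set of atoms, giving 3 matches.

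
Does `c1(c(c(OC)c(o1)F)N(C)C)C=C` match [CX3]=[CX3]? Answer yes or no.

Yes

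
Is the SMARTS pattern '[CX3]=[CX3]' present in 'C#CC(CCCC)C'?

The pattern [CX3]=[CX3] describes a non-aromatic C=C double bond between two sp2 carbons — an alkene.
The closest candidate here is an ethynyl group (-C#CH), but the C-C bond is a triple bond, not a double bond. No other fragment satisfies the full query, so there is no match.

No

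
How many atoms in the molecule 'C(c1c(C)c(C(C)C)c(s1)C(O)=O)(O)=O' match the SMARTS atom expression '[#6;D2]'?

Check the 15 heavy atoms by environment: 1× s (aromatic, D2) → no; 4× c (aromatic, D3) → no; 3× C (D3) → no; 4× O (D1) → no; 3× C (D1) → no.
No environment satisfies the query, so 0 matching atoms.

0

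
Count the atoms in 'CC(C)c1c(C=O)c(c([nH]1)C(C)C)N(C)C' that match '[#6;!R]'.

9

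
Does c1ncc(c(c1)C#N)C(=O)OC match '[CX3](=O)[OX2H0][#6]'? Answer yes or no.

Yes

The pattern [CX3](=O)[OX2H0][#6] describes a carbonyl carbon bonded to an oxygen that is itself bonded to carbon (no H on that O) — an ester.
The molecule carries a methyl-ester group (-C(=O)OCH3), whose atoms satisfy every constraint of the query, so the pattern matches.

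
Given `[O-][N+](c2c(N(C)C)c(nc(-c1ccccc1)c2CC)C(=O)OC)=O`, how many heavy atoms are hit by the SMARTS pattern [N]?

Check the 24 heavy atoms by environment: 1× n (aromatic) → no; 11× c (aromatic) → no; 1× N (charge +1) → match; 1× O (charge -1) → no; 3× O → no; 6× C → no; 1× N → match.
Summing the matching environments: 1 + 1 = 2 matching atoms.

2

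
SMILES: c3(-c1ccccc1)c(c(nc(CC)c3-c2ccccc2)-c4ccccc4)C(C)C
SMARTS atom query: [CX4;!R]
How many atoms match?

The query [CX4;!R] means: aliphatic carbon with four total connections, not in a ring.
Check the 29 heavy atoms by environment: 1× n (aromatic, X2, in 6-ring) → no; 23× c (aromatic, X3, in 6-ring) → no; 5× C (X4, acyclic) → match.
That gives 5 matching atoms.

5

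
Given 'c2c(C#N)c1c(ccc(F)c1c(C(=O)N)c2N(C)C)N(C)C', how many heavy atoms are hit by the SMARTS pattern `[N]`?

4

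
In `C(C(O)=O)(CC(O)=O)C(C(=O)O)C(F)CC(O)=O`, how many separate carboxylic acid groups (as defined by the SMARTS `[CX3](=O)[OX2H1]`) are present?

4

[CX3](=O)[OX2H1] is the SMARTS for a carboxylic acid: an sp2 carbon double-bonded to O and single-bonded to an -OH oxygen.
The molecule carries 4 separate instances of a carboxylic acid group (-C(=O)OH) meeting every constraint; each maps to a distinct set of atoms, giving 4 matches.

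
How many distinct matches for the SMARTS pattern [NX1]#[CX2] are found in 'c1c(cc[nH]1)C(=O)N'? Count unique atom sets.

0

[NX1]#[CX2] is the SMARTS for a nitrile: a nitrogen triple-bonded to a two-connected carbon.
The molecule has a primary amide (-C(=O)NH2), but the nitrogen is NX3, not NX1; nothing else fits, so there are 0 matches.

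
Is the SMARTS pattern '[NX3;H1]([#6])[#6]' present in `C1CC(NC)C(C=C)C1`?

Yes

The pattern [NX3;H1]([#6])[#6] describes a trivalent nitrogen with one H, bonded to two carbons — a secondary amine.
The molecule carries an N-methylamino group (-NHCH3), whose atoms satisfy every constraint of the query, so the pattern matches.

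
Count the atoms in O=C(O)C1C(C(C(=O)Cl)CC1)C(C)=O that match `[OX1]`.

The query [OX1] means: aliphatic oxygen with one total connection — typically a carbonyl =O or an oxide.
Check the 14 heavy atoms by environment: 6× C (X4) → no; 3× C (X3) → no; 3× O (X1) → match; 1× Cl (X1) → no; 1× O (X2) → no.
That gives 3 matching atoms.

3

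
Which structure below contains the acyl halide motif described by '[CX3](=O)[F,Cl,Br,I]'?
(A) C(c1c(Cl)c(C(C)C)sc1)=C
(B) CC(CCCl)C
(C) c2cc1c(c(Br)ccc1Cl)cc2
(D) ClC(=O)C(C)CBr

D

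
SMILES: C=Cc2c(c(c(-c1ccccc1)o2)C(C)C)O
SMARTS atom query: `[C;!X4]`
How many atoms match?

2

The query [C;!X4] means: aliphatic carbon that does not have four total connections.
Check the 17 heavy atoms by environment: 1× o (aromatic, X2) → no; 10× c (aromatic, X3) → no; 1× O (X2) → no; 2× C (X3) → match; 3× C (X4) → no.
That gives 2 matching atoms.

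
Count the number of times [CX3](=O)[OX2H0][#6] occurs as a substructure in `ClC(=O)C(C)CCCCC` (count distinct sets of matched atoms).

0

[CX3](=O)[OX2H0][#6] is the SMARTS for an ester: a carbonyl carbon bonded to an oxygen that is itself bonded to carbon (no H on that O).
No fragment in the molecule satisfies every constraint, giving 0 matches.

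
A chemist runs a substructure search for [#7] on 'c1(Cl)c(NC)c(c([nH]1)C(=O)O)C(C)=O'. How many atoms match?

Check the 14 heavy atoms by environment: 1× n (aromatic) → match; 4× c (aromatic) → no; 1× N → match; 4× C → no; 1× Cl → no; 3× O → no.
Summing the matching environments: 1 + 1 = 2 matching atoms.

2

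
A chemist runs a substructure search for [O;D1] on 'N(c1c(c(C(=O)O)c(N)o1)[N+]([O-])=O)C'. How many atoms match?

4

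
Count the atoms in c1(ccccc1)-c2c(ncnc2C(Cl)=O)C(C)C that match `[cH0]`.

4

The query [cH0] means: aromatic carbon with no attached hydrogen (substituted or ring-fusion).
Check the 18 heavy atoms by environment: 2× n (aromatic, H0) → no; 6× c (aromatic, H1) → no; 4× c (aromatic, H0) → match; 1× C (H1) → no; 2× C (H3) → no; 1× C (H0) → no; 1× O (H0) → no; 1× Cl (H0) → no.
That gives 4 matching atoms.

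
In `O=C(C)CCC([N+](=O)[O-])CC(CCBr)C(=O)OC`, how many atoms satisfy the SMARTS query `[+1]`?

1

The query [+1] means: atom carrying a +1 formal charge.
Check the 18 heavy atoms by environment: 11× C → no; 1× Br → no; 1× N (charge +1) → match; 1× O (charge -1) → no; 4× O → no.
That gives 1 matching atom.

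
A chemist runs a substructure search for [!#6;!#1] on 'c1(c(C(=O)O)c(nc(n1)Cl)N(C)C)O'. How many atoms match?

The query [!#6;!#1] means: not carbon and not hydrogen — any heteroatom.
Check the 14 heavy atoms by environment: 2× n (aromatic) → match; 4× c (aromatic) → no; 3× C → no; 3× O → match; 1× Cl → match; 1× N → match.
Summing the matching environments: 2 + 3 + 1 + 1 = 7 matching atoms.

7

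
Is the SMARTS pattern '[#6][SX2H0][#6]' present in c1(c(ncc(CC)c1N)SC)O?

Yes

The pattern [#6][SX2H0][#6] describes an aliphatic sulfur bridging two carbons with no H on the sulfur — a thioether.
The molecule carries a methylthio ether (-SCH3), whose atoms satisfy every constraint of the query, so the pattern matches.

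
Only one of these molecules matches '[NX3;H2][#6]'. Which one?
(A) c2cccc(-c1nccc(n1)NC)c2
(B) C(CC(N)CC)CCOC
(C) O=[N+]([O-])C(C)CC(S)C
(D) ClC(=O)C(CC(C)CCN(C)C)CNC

B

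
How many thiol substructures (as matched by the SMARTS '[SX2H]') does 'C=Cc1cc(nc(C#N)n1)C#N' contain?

0

[SX2H] is the SMARTS for a thiol: an aliphatic sulfur with two connections, one being H.
No fragment in the molecule satisfies every constraint, giving 0 matches.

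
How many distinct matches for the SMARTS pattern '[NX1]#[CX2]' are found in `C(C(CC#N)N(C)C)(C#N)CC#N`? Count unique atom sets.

3

[NX1]#[CX2] is the SMARTS for a nitrile: a nitrogen triple-bonded to a two-connected carbon.
The molecule carries 3 separate instances of a nitrile (-C#N) meeting every constraint; each maps to a distinct set of atoms, giving 3 matches.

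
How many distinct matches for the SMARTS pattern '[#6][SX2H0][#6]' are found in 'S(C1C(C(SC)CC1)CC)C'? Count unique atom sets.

[#6][SX2H0][#6] is the SMARTS for a thioether: an aliphatic sulfur bridging two carbons with no H on the sulfur.
The molecule carries 2 separate instances of a methylthio ether (-SCH3) meeting every constraint; each maps to a distinct set of atoms, giving 2 matches.

2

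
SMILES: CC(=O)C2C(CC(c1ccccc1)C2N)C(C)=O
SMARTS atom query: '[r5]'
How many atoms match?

The query [r5] means: r5 matches atoms in a five-membered ring.
Check the 18 heavy atoms by environment: 5× C (in 5-ring) → match; 6× c (aromatic, in 6-ring) → no; 4× C (acyclic) → no; 2× O (acyclic) → no; 1× N (acyclic) → no.
That gives 5 matching atoms.

5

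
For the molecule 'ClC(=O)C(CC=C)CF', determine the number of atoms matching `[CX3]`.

3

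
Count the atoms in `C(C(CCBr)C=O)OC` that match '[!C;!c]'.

3

Check the 9 heavy atoms by environment: 6× C → no; 2× O → match; 1× Br → match.
Summing the matching environments: 2 + 1 = 3 matching atoms.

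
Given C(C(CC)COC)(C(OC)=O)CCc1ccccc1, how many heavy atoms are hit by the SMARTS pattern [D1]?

4

The query [D1] means: atom with exactly one heavy-atom neighbour (degree 1).
Check the 19 heavy atoms by environment: 4× C (D2) → no; 3× C (D3) → no; 1× c (aromatic, D3) → no; 5× c (aromatic, D2) → no; 3× C (D1) → match; 2× O (D2) → no; 1× O (D1) → match.
Summing the matching environments: 3 + 1 = 4 matching atoms.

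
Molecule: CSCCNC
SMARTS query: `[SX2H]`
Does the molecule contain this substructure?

No

The pattern [SX2H] describes an aliphatic sulfur with two connections, one being H — a thiol.
The closest candidate here is a methylthio ether (-SCH3), but the sulfur has H0 (bonded to two carbons), not H1. No other fragment satisfies the full query, so there is no match.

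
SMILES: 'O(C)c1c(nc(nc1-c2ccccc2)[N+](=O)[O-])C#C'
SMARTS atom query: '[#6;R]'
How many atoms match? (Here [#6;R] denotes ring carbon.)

10

The query [#6;R] means: carbon that is part of a ring.
Check the 19 heavy atoms by environment: 2× n (aromatic, in 6-ring) → no; 10× c (aromatic, in 6-ring) → match; 1× N (charge +1, acyclic) → no; 1× O (charge -1, acyclic) → no; 2× O (acyclic) → no; 3× C (acyclic) → no.
That gives 10 matching atoms.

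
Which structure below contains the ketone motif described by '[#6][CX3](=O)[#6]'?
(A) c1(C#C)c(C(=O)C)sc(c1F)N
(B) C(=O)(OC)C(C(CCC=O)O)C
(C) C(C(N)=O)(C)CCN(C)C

[#6][CX3](=O)[#6] describes a carbonyl carbon (no H) flanked by two carbons (a ketone).
(A) contains an acetyl/ketone group (-C(=O)CH3), which satisfies every atom and bond constraint.
(B) has an aldehyde (-CHO) but the carbonyl carbon has H1, so it is not flanked by two carbons.
(C) has a primary amide (-C(=O)NH2) but one neighbour of the carbonyl carbon is N, not C.
So the answer is (A).

A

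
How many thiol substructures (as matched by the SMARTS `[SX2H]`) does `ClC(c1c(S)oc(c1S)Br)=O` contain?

[SX2H] is the SMARTS for a thiol: an aliphatic sulfur with two connections, one being H.
The molecule carries 2 separate instances of a thiol (-SH) meeting every constraint; each maps to a distinct set of atoms, giving 2 matches.

2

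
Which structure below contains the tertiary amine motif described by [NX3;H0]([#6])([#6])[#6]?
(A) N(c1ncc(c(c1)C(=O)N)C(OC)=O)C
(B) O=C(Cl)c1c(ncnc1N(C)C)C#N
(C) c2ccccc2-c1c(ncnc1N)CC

[NX3;H0]([#6])([#6])[#6] describes a trivalent nitrogen with no H, bonded to three carbons (a tertiary amine).
(A) has an N-methylamino group (-NHCH3) but the nitrogen still has one H (H1), not H0.
(B) contains a dimethylamino group (-N(CH3)2), which satisfies every atom and bond constraint.
(C) has a primary amino group (-NH2) but the nitrogen has H2, not H0 with three carbons.
So the answer is (B).

B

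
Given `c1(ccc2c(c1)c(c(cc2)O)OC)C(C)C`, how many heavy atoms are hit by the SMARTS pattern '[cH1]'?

The query [cH1] means: aromatic carbon bearing exactly one hydrogen.
Check the 16 heavy atoms by environment: 5× c (aromatic, H0) → no; 5× c (aromatic, H1) → match; 1× C (H1) → no; 3× C (H3) → no; 1× O (H1) → no; 1× O (H0) → no.
That gives 5 matching atoms.

5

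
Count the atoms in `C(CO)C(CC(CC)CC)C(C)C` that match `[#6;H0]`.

0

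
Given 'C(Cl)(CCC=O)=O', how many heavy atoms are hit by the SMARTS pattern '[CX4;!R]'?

2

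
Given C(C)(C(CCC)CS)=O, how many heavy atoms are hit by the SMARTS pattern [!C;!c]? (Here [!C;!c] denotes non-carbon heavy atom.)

2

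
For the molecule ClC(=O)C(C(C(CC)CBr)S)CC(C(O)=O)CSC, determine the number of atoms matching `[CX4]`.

10

The query [CX4] means: C with X4: aliphatic carbon with exactly 4 total connections (bonds + H).
Check the 19 heavy atoms by environment: 10× C (X4) → match; 2× C (X3) → no; 2× O (X1) → no; 1× Cl (X1) → no; 2× S (X2) → no; 1× O (X2) → no; 1× Br (X1) → no.
That gives 10 matching atoms.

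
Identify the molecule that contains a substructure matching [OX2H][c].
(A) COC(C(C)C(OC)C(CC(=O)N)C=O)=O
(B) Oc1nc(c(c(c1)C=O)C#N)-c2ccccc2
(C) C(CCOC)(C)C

[OX2H][c] describes a hydroxyl oxygen attached to an aromatic carbon (a phenol).
(A) has a methoxy ether (-OCH3) but the oxygen has H0, not H1.
(B) contains a hydroxyl group (-OH), which satisfies every atom and bond constraint.
(C) has a methoxy ether (-OCH3) but the oxygen has H0, not H1.
So the answer is (B).

B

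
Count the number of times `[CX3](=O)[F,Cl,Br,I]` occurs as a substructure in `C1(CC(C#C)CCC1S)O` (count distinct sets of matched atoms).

[CX3](=O)[F,Cl,Br,I] is the SMARTS for an acyl halide: a carbonyl carbon bonded to a halogen.
No fragment in the molecule satisfies every constraint, giving 0 matches.

0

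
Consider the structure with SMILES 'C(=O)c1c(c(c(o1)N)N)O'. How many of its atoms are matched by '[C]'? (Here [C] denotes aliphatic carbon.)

1

The query [C] means: uppercase C matches aliphatic (non-aromatic) carbon only.
Check the 10 heavy atoms by environment: 1× o (aromatic) → no; 4× c (aromatic) → no; 2× N → no; 1× C → match; 2× O → no.
That gives 1 matching atom.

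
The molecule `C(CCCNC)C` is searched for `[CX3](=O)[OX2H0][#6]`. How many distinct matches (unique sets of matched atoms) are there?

0

[CX3](=O)[OX2H0][#6] is the SMARTS for an ester: a carbonyl carbon bonded to an oxygen that is itself bonded to carbon (no H on that O).
No fragment in the molecule satisfies every constraint, giving 0 matches.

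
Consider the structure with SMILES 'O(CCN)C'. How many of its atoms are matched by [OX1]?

The query [OX1] means: aliphatic oxygen with one total connection — typically a carbonyl =O or an oxide.
Check the 5 heavy atoms by environment: 3× C (X4) → no; 1× N (X3) → no; 1× O (X2) → no.
No environment satisfies the query, so 0 matching atoms.

0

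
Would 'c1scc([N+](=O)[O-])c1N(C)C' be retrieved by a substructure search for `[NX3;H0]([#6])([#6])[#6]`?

Yes

The pattern [NX3;H0]([#6])([#6])[#6] describes a trivalent nitrogen with no H, bonded to three carbons — a tertiary amine.
The molecule carries a dimethylamino group (-N(CH3)2), whose atoms satisfy every constraint of the query, so the pattern matches.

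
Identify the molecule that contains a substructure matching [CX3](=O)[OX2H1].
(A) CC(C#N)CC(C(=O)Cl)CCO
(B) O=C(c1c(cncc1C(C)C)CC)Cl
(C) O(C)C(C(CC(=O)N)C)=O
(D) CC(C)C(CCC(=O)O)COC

D

[CX3](=O)[OX2H1] describes an sp2 carbon double-bonded to O and single-bonded to an -OH oxygen (a carboxylic acid).
(A) has an acyl chloride (-C(=O)Cl) but the carbonyl is bonded to Cl, not to an -OH oxygen.
(B) has an acyl chloride (-C(=O)Cl) but the carbonyl is bonded to Cl, not to an -OH oxygen.
(C) has a methyl-ester group (-C(=O)OCH3) but the singly-bonded O has no H (OX2H0, not OX2H1).
(D) contains a carboxylic acid group (-C(=O)OH), which satisfies every atom and bond constraint.
So the answer is (D).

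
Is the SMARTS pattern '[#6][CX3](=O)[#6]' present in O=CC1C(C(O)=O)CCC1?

The pattern [#6][CX3](=O)[#6] describes a carbonyl carbon (no H) flanked by two carbons — a ketone.
The closest candidate here is an aldehyde (-CHO), but the carbonyl carbon has H1, so it is not flanked by two carbons. No other fragment satisfies the full query, so there is no match.

No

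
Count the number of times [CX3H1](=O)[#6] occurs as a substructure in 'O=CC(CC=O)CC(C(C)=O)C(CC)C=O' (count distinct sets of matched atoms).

[CX3H1](=O)[#6] is the SMARTS for an aldehyde: an sp2 carbon with one H, double-bonded to O and single-bonded to carbon.
The molecule carries 3 separate instances of an aldehyde (-CHO) meeting every constraint; each maps to a distinct set of atoms, giving 3 matches.

3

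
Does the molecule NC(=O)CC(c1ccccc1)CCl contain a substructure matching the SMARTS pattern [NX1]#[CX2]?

No

The pattern [NX1]#[CX2] describes a nitrogen triple-bonded to a two-connected carbon — a nitrile.
The closest candidate here is a primary amide (-C(=O)NH2), but the nitrogen is NX3, not NX1. No other fragment satisfies the full query, so there is no match.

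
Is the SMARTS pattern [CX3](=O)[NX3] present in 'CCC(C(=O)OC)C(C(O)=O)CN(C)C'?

No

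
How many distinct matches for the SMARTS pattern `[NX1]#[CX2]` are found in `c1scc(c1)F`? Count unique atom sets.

0

[NX1]#[CX2] is the SMARTS for a nitrile: a nitrogen triple-bonded to a two-connected carbon.
No fragment in the molecule satisfies every constraint, giving 0 matches.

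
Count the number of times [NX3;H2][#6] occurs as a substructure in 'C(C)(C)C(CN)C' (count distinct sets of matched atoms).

[NX3;H2][#6] is the SMARTS for a primary amine: a trivalent nitrogen with two H attached to carbon.
Exactly one fragment in the molecule meets all constraints, giving 1 match.

1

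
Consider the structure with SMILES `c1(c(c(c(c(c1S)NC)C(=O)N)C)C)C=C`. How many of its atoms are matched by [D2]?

2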